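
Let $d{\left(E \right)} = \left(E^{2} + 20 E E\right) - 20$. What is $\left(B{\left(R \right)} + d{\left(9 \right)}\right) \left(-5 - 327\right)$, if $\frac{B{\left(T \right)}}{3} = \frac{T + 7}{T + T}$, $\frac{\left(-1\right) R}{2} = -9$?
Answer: $- \frac{1676351}{3} \approx -5.5878 \cdot 10^{5}$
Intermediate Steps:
$R = 18$ ($R = \left(-2\right) \left(-9\right) = 18$)
$B{\left(T \right)} = \frac{3 \left(7 + T\right)}{2 T}$ ($B{\left(T \right)} = 3 \frac{T + 7}{T + T} = 3 \frac{7 + T}{2 T} = \frac{3 \left(7 + T\right)}{2 T}$)
$d{\left(E \right)} = -20 + 21 E^{2}$ ($d{\left(E \right)} = \left(E^{2} + 20 E^{2}\right) - 20 = 21 E^{2} - 20 = -20 + 21 E^{2}$)
$\left(B{\left(R \right)} + d{\left(9 \right)}\right) \left(-5 - 327\right) = \left(\frac{3 \left(7 + 18\right)}{2 \cdot 18} - \left(20 - 21 \cdot 9^{2}\right)\right) \left(-5 - 327\right) = \left(\frac{3}{2} \cdot \frac{1}{18} \cdot 25 + \left(-20 + 21 \cdot 81\right)\right) \left(-332\right) = \left(\frac{25}{12} + \left(-20 + 1701\right)\right) \left(-332\right) = \left(\frac{25}{12} + 1681\right) \left(-332\right) = \frac{20197}{12} \left(-332\right) = - \frac{1676351}{3}$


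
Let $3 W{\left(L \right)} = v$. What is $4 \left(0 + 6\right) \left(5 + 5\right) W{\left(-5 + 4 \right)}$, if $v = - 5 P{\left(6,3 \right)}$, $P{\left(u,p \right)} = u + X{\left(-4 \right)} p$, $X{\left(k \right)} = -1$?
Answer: $-1200$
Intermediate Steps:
$P{\left(u,p \right)} = u - p$
$v = -15$ ($v = - 5 \left(6 - 3\right) = \left(-5\right) 3 = -15$)
$W{\left(L \right)} = -5$ ($W{\left(L \right)} = \frac{1}{3} \left(-15\right) = -5$)
$4 \left(0 + 6\right) \left(5 + 5\right) W{\left(-5 + 4 \right)} = 4 \left(0 + 6\right) \left(5 + 5\right) \left(-5\right) = 4 \cdot 6 \cdot 10 \left(-5\right) = 4 \cdot 60 \left(-5\right) = 240 \left(-5\right) = -1200$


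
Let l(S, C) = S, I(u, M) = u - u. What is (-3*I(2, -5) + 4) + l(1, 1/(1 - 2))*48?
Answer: 52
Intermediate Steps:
I(u, M) = 0
(-3*I(2, -5) + 4) + l(1, 1/(1 - 2))*48 = (-3*0 + 4) + 1*48 = (0 + 4) + 48 = 4 + 48 = 52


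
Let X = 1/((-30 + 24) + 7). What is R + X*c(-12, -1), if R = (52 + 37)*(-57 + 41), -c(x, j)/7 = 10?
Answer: -1494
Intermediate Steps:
c(x, j) = -70 (c(x, j) = -7*10 = -70)
X = 1 (X = 1/(-6 + 7) = 1/1 = 1)
R = -1424 (R = 89*(-16) = -1424)
R + X*c(-12, -1) = -1424 + 1*(-70) = -1424 - 70 = -1494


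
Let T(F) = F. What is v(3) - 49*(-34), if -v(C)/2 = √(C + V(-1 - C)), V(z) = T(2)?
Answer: 1666 - 2*√5 ≈ 1661.5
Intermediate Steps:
V(z) = 2
v(C) = -2*√(2 + C) (v(C) = -2*√(C + 2) = -2*√(2 + C))
v(3) - 49*(-34) = -2*√(2 + 3) - 49*(-34) = -2*√5 + 1666 = 1666 - 2*√5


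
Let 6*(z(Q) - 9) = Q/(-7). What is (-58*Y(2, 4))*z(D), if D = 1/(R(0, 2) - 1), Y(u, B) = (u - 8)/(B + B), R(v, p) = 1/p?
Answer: 2755/7 ≈ 393.57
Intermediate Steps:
Y(u, B) = (-8 + u)/(2*B) (Y(u, B) = (-8 + u)/((2*B)) = (-8 + u)*(1/(2*B)) = (-8 + u)/(2*B))
D = -2 (D = 1/(1/2 - 1) = 1/(½ - 1) = 1/(-½) = -2)
z(Q) = 9 - Q/42 (z(Q) = 9 + (Q/(-7))/6 = 9 + (Q*(-⅐))/6 = 9 + (-Q/7)/6 = 9 - Q/42)
(-58*Y(2, 4))*z(D) = (-29*(-8 + 2)/4)*(9 - 1/42*(-2)) = (-29*(-6)/4)*(9 + 1/21) = -58*(-¾)*(190/21) = (87/2)*(190/21) = 2755/7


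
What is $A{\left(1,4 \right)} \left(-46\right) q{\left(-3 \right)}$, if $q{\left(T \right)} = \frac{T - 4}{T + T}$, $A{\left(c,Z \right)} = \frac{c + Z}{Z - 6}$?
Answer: $\frac{805}{6} \approx 134.17$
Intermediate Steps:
$A{\left(c,Z \right)} = \frac{Z + c}{-6 + Z}$
$q{\left(T \right)} = \frac{-4 + T}{2 T}$
$A{\left(1,4 \right)} \left(-46\right) q{\left(-3 \right)} = \frac{4 + 1}{-6 + 4} \left(-46\right) \frac{-4 - 3}{2 \left(-3\right)} = \frac{1}{-2} \cdot 5 \left(-46\right) \frac{1}{2} \left(- \frac{1}{3}\right) \left(-7\right) = \left(- \frac{1}{2}\right) 5 \left(-46\right) \frac{7}{6} = \left(- \frac{5}{2}\right) \left(-46\right) \frac{7}{6} = 115 \cdot \frac{7}{6} = \frac{805}{6}$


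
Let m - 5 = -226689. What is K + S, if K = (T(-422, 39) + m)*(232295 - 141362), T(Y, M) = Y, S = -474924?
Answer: -20651904822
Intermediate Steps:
m = -226684 (m = 5 - 226689 = -226684)
K = -20651429898 (K = (-422 - 226684)*(232295 - 141362) = -227106*90933 = -20651429898)
K + S = -20651429898 - 474924 = -20651904822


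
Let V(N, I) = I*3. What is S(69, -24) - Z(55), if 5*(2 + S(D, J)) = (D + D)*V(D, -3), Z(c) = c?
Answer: -1527/5 ≈ -305.40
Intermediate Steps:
V(N, I) = 3*I
S(D, J) = -2 - 18*D/5 (S(D, J) = -2 + ((D + D)*(3*(-3)))/5 = -2 + ((2*D)*(-9))/5 = -2 + (-18*D)/5 = -2 - 18*D/5)
S(69, -24) - Z(55) = (-2 - 18/5*69) - 1*55 = (-2 - 1242/5) - 55 = -1252/5 - 55 = -1527/5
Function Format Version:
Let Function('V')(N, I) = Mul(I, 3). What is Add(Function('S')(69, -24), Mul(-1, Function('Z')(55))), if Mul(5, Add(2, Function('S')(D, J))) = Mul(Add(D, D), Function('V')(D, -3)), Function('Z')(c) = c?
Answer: Rational(-1527, 5) ≈ -305.40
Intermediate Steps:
Function('V')(N, I) = Mul(3, I)
Function('S')(D, J) = Add(-2, Mul(Rational(-18, 5), D)) (Function('S')(D, J) = Add(-2, Mul(Rational(1, 5), Mul(Add(D, D), Mul(3, -3)))) = Add(-2, Mul(Rational(1, 5), Mul(Mul(2, D), -9))) = Add(-2, Mul(Rational(1, 5), Mul(-18, D))) = Add(-2, Mul(Rational(-18, 5), D)))
Add(Function('S')(69, -24), Mul(-1, Function('Z')(55))) = Add(Add(-2, Mul(Rational(-18, 5), 69)), Mul(-1, 55)) = Add(Add(-2, Rational(-1242, 5)), -55) = Add(Rational(-1252, 5), -55) = Rational(-1527, 5)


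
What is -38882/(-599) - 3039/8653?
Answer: 334625585/5183147 ≈ 64.560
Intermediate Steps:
-38882/(-599) - 3039/8653 = -38882*(-1/599) - 3039*1/8653 = 38882/599 - 3039/8653 = 334625585/5183147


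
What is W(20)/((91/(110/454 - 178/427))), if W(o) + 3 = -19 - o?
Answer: 101526/1260077 ≈ 0.080571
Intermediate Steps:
W(o) = -22 - o (W(o) = -3 + (-19 - o) = -22 - o)
W(20)/((91/(110/454 - 178/427))) = (-22 - 1*20)/((91/(110/454 - 178/427))) = (-22 - 20)/((91/(110*(1/454) - 178*1/427))) = -42/(91/(55/227 - 178/427)) = -42/(91/(-16921/96929)) = -42/(91*(-96929/16921)) = -42/(-8820539/16921) = -42*(-16921/8820539) = 101526/1260077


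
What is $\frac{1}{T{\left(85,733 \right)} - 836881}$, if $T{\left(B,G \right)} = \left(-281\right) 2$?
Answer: $- \frac{1}{837443} \approx -1.1941 \cdot 10^{-6}$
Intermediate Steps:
$T{\left(B,G \right)} = -562$
$\frac{1}{T{\left(85,733 \right)} - 836881} = \frac{1}{-562 - 836881} = \frac{1}{-837443} = - \frac{1}{837443}$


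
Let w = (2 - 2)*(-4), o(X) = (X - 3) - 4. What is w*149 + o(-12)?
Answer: -19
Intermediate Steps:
o(X) = -7 + X (o(X) = (-3 + X) - 4 = -7 + X)
w = 0 (w = 0*(-4) = 0)
w*149 + o(-12) = 0*149 + (-7 - 12) = 0 - 19 = -19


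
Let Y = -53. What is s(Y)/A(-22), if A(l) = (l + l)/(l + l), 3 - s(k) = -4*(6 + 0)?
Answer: 27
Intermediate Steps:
s(k) = 27 (s(k) = 3 - (-4)*(6 + 0) = 3 - (-4)*6 = 3 - 1*(-24) = 3 + 24 = 27)
A(l) = 1 (A(l) = (2*l)/((2*l)) = (2*l)*(1/(2*l)) = 1)
s(Y)/A(-22) = 27/1 = 27*1 = 27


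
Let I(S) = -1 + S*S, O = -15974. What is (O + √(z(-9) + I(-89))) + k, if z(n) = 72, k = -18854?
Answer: -34828 + 6*√222 ≈ -34739.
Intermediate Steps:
I(S) = -1 + S²
(O + √(z(-9) + I(-89))) + k = (-15974 + √(72 + (-1 + (-89)²))) - 18854 = (-15974 + √(72 + (-1 + 7921))) - 18854 = (-15974 + √(72 + 7920)) - 18854 = (-15974 + √7992) - 18854 = (-15974 + 6*√222) - 18854 = -34828 + 6*√222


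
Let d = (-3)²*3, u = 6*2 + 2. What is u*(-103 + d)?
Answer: -1064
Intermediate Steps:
u = 14 (u = 12 + 2 = 14)
d = 27 (d = 9*3 = 27)
u*(-103 + d) = 14*(-103 + 27) = 14*(-76) = -1064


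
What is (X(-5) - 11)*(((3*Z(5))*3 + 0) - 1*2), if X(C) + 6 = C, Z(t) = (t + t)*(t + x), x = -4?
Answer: -1936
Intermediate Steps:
Z(t) = 2*t*(-4 + t) (Z(t) = (t + t)*(t - 4) = (2*t)*(-4 + t) = 2*t*(-4 + t))
X(C) = -6 + C
(X(-5) - 11)*(((3*Z(5))*3 + 0) - 1*2) = ((-6 - 5) - 11)*(((3*(2*5*(-4 + 5)))*3 + 0) - 1*2) = (-11 - 11)*(((3*(2*5*1))*3 + 0) - 2) = -22*(((3*10)*3 + 0) - 2) = -22*((30*3 + 0) - 2) = -22*((90 + 0) - 2) = -22*(90 - 2) = -22*88 = -1936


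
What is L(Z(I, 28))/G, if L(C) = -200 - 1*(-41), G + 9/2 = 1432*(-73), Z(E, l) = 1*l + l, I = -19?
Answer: 318/209081 ≈ 0.0015209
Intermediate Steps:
Z(E, l) = 2*l (Z(E, l) = l + l = 2*l)
G = -209081/2 (G = -9/2 + 1432*(-73) = -9/2 - 104536 = -209081/2 ≈ -1.0454e+5)
L(C) = -159 (L(C) = -200 + 41 = -159)
L(Z(I, 28))/G = -159/(-209081/2) = -159*(-2/209081) = 318/209081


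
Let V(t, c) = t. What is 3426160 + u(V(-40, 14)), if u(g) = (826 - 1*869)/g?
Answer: 137046443/40 ≈ 3.4262e+6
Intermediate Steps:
u(g) = -43/g (u(g) = (826 - 869)/g = -43/g)
3426160 + u(V(-40, 14)) = 3426160 - 43/(-40) = 3426160 - 43*(-1/40) = 3426160 + 43/40 = 137046443/40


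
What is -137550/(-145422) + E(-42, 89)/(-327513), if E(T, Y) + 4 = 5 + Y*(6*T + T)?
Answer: 2714132210/2645977527 ≈ 1.0258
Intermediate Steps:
E(T, Y) = 1 + 7*T*Y (E(T, Y) = -4 + (5 + Y*(6*T + T)) = -4 + (5 + Y*(7*T)) = -4 + (5 + 7*T*Y) = 1 + 7*T*Y)
-137550/(-145422) + E(-42, 89)/(-327513) = -137550/(-145422) + (1 + 7*(-42)*89)/(-327513) = -137550*(-1/145422) + (1 - 26166)*(-1/327513) = 22925/24237 - 26165*(-1/327513) = 22925/24237 + 26165/327513 = 2714132210/2645977527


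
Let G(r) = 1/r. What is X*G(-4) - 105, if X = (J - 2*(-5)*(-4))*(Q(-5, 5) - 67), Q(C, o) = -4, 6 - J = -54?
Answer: 250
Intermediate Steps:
J = 60 (J = 6 - 1*(-54) = 6 + 54 = 60)
X = -1420 (X = (60 - 2*(-5)*(-4))*(-4 - 67) = (60 + 10*(-4))*(-71) = (60 - 40)*(-71) = 20*(-71) = -1420)
X*G(-4) - 105 = -1420/(-4) - 105 = -1420*(-1/4) - 105 = 355 - 105 = 250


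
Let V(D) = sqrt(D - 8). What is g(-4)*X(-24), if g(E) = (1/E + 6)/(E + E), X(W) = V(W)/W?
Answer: 23*I*sqrt(2)/192 ≈ 0.16941*I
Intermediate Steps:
V(D) = sqrt(-8 + D)
X(W) = sqrt(-8 + W)/W
g(E) = (6 + 1/E)/(2*E) (g(E) = (6 + 1/E)/((2*E)) = (6 + 1/E)*(1/(2*E)) = (6 + 1/E)/(2*E))
g(-4)*X(-24) = ((1/2)*(1 + 6*(-4))/(-4)**2)*(sqrt(-8 - 24)/(-24)) = ((1/2)*(1/16)*(1 - 24))*(-I*sqrt(2)/6) = ((1/2)*(1/16)*(-23))*(-I*sqrt(2)/6) = -(-23)*I*sqrt(2)/192 = 23*I*sqrt(2)/192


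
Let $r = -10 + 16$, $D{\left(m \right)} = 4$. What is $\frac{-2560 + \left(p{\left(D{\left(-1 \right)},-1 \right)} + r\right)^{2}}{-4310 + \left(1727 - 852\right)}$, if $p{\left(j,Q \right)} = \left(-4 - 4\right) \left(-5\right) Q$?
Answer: $\frac{468}{1145} \approx 0.40873$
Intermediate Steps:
$p{\left(j,Q \right)} = 40 Q$ ($p{\left(j,Q \right)} = \left(-8\right) \left(-5\right) Q = 40 Q$)
$r = 6$
$\frac{-2560 + \left(p{\left(D{\left(-1 \right)},-1 \right)} + r\right)^{2}}{-4310 + \left(1727 - 852\right)} = \frac{-2560 + \left(40 \left(-1\right) + 6\right)^{2}}{-4310 + \left(1727 - 852\right)} = \frac{-2560 + \left(-40 + 6\right)^{2}}{-4310 + 875} = \frac{-2560 + \left(-34\right)^{2}}{-3435} = \left(-2560 + 1156\right) \left(- \frac{1}{3435}\right) = \left(-1404\right) \left(- \frac{1}{3435}\right) = \frac{468}{1145}$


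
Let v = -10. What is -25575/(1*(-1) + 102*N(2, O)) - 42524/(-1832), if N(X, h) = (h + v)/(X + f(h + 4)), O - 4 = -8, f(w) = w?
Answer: 351173/5954 ≈ 58.981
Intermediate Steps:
O = -4 (O = 4 - 8 = -4)
N(X, h) = (-10 + h)/(4 + X + h) (N(X, h) = (h - 10)/(X + (h + 4)) = (-10 + h)/(X + (4 + h)) = (-10 + h)/(4 + X + h))
-25575/(1*(-1) + 102*N(2, O)) - 42524/(-1832) = -25575/(1*(-1) + 102*((-10 - 4)/(4 + 2 - 4))) - 42524/(-1832) = -25575/(-1 + 102*(-14/2)) - 42524*(-1/1832) = -25575/(-1 + 102*((½)*(-14))) + 10631/458 = -25575/(-1 + 102*(-7)) + 10631/458 = -25575/(-1 - 714) + 10631/458 = -25575/(-715) + 10631/458 = -25575*(-1/715) + 10631/458 = 465/13 + 10631/458 = 351173/5954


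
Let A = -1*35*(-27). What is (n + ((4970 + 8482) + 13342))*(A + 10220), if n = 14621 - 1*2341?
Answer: 436261210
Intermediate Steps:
A = 945 (A = -35*(-27) = 945)
n = 12280 (n = 14621 - 2341 = 12280)
(n + ((4970 + 8482) + 13342))*(A + 10220) = (12280 + ((4970 + 8482) + 13342))*(945 + 10220) = (12280 + (13452 + 13342))*11165 = (12280 + 26794)*11165 = 39074*11165 = 436261210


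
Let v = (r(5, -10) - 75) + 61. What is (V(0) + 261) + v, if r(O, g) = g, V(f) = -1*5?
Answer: 232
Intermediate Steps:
V(f) = -5
v = -24 (v = (-10 - 75) + 61 = -85 + 61 = -24)
(V(0) + 261) + v = (-5 + 261) - 24 = 256 - 24 = 232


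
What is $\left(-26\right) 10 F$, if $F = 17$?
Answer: $-4420$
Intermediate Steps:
$\left(-26\right) 10 F = \left(-26\right) 10 \cdot 17 = \left(-260\right) 17 = -4420$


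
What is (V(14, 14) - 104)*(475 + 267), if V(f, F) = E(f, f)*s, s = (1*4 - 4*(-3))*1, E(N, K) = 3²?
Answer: 29680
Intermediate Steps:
E(N, K) = 9
s = 16 (s = (4 + 12)*1 = 16*1 = 16)
V(f, F) = 144 (V(f, F) = 9*16 = 144)
(V(14, 14) - 104)*(475 + 267) = (144 - 104)*(475 + 267) = 40*742 = 29680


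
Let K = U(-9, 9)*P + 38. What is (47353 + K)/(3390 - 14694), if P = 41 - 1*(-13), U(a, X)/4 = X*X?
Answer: -21629/3768 ≈ -5.7402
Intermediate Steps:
U(a, X) = 4*X² (U(a, X) = 4*(X*X) = 4*X²)
P = 54 (P = 41 + 13 = 54)
K = 17534 (K = (4*9²)*54 + 38 = (4*81)*54 + 38 = 324*54 + 38 = 17496 + 38 = 17534)
(47353 + K)/(3390 - 14694) = (47353 + 17534)/(3390 - 14694) = 64887/(-11304) = 64887*(-1/11304) = -21629/3768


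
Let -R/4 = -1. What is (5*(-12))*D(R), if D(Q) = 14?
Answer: -840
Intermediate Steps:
R = 4 (R = -4*(-1) = 4)
(5*(-12))*D(R) = (5*(-12))*14 = -60*14 = -840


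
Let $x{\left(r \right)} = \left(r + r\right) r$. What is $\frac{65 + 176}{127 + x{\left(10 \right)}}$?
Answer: $\frac{241}{327} \approx 0.737$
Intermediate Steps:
$x{\left(r \right)} = 2 r^{2}$ ($x{\left(r \right)} = 2 r r = 2 r^{2}$)
$\frac{65 + 176}{127 + x{\left(10 \right)}} = \frac{65 + 176}{127 + 2 \cdot 10^{2}} = \frac{241}{127 + 2 \cdot 100} = \frac{241}{127 + 200} = \frac{241}{327}$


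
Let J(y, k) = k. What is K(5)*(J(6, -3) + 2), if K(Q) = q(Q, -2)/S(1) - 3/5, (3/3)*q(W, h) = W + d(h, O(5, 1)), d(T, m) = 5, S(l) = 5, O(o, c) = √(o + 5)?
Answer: -7/5 ≈ -1.4000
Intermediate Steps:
O(o, c) = √(5 + o)
q(W, h) = 5 + W (q(W, h) = W + 5 = 5 + W)
K(Q) = ⅖ + Q/5 (K(Q) = (5 + Q)/5 - 3/5 = (5 + Q)*(⅕) - 3*⅕ = (1 + Q/5) - ⅗ = ⅖ + Q/5)
K(5)*(J(6, -3) + 2) = (⅖ + (⅕)*5)*(-3 + 2) = (⅖ + 1)*(-1) = (7/5)*(-1) = -7/5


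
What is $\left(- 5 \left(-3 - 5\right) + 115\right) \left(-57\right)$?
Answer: $-8835$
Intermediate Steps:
$\left(- 5 \left(-3 - 5\right) + 115\right) \left(-57\right) = \left(\left(-5\right) \left(-8\right) + 115\right) \left(-57\right) = \left(40 + 115\right) \left(-57\right) = 155 \left(-57\right) = -8835$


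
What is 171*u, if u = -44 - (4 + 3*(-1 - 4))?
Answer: -5643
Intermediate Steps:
u = -33 (u = -44 - (4 + 3*(-5)) = -44 - (4 - 15) = -44 - 1*(-11) = -44 + 11 = -33)
171*u = 171*(-33) = -5643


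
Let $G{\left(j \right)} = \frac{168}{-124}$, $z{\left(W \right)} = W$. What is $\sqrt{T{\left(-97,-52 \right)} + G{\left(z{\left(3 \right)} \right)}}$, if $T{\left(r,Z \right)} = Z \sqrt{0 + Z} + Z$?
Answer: $\frac{\sqrt{-51274 - 99944 i \sqrt{13}}}{31} \approx 12.755 - 14.699 i$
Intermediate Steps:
$T{\left(r,Z \right)} = Z + Z^{\frac{3}{2}}$ ($T{\left(r,Z \right)} = Z \sqrt{Z} + Z = Z^{\frac{3}{2}} + Z = Z + Z^{\frac{3}{2}}$)
$G{\left(j \right)} = - \frac{42}{31}$ ($G{\left(j \right)} = 168 \left(- \frac{1}{124}\right) = - \frac{42}{31}$)
$\sqrt{T{\left(-97,-52 \right)} + G{\left(z{\left(3 \right)} \right)}} = \sqrt{\left(-52 + \left(-52\right)^{\frac{3}{2}}\right) - \frac{42}{31}} = \sqrt{\left(-52 - 104 i \sqrt{13}\right) - \frac{42}{31}} = \sqrt{- \frac{1654}{31} - 104 i \sqrt{13}}$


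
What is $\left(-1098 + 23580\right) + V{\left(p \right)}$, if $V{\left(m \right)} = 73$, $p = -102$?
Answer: $22555$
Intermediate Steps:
$\left(-1098 + 23580\right) + V{\left(p \right)} = \left(-1098 + 23580\right) + 73 = 22482 + 73 = 22555$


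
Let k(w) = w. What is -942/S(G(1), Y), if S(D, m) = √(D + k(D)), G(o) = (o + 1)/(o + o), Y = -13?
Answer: -471*√2 ≈ -666.09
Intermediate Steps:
G(o) = (1 + o)/(2*o) (G(o) = (1 + o)/((2*o)) = (1 + o)*(1/(2*o)) = (1 + o)/(2*o))
S(D, m) = √2*√D (S(D, m) = √(D + D) = √(2*D) = √2*√D)
-942/S(G(1), Y) = -942/√(1 + 1) = -942*√2/2 = -471*√2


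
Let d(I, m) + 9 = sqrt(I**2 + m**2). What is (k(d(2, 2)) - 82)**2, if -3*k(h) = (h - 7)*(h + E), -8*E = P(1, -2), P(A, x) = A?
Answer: 1320401/72 - 13400*sqrt(2)/3 ≈ 12022.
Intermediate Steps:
E = -1/8 (E = -1/8*1 = -1/8 ≈ -0.12500)
d(I, m) = -9 + sqrt(I**2 + m**2)
k(h) = -(-7 + h)*(-1/8 + h)/3 (k(h) = -(h - 7)*(h - 1/8)/3 = -(-7 + h)*(-1/8 + h)/3)
(k(d(2, 2)) - 82)**2 = ((-7/24 - (-9 + sqrt(2**2 + 2**2))**2/3 + 19*(-9 + sqrt(2**2 + 2**2))/8) - 82)**2 = ((-7/24 - (-9 + sqrt(4 + 4))**2/3 + 19*(-9 + sqrt(4 + 4))/8) - 82)**2 = ((-7/24 - (-9 + sqrt(8))**2/3 + 19*(-9 + sqrt(8))/8) - 82)**2 = ((-7/24 - (-9 + 2*sqrt(2))**2/3 + 19*(-9 + 2*sqrt(2))/8) - 82)**2 = ((-7/24 - (-9 + 2*sqrt(2))**2/3 + (-171/8 + 19*sqrt(2)/4)) - 82)**2 = ((-65/3 - (-9 + 2*sqrt(2))**2/3 + 19*sqrt(2)/4) - 82)**2 = (-311/3 - (-9 + 2*sqrt(2))**2/3 + 19*sqrt(2)/4)**2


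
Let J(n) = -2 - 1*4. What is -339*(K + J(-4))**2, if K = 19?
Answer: -57291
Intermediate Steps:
J(n) = -6 (J(n) = -2 - 4 = -6)
-339*(K + J(-4))**2 = -339*(19 - 6)**2 = -339*13**2 = -339*169 = -57291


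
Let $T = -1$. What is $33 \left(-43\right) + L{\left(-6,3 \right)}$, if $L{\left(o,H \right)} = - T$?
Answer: $-1418$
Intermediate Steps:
$L{\left(o,H \right)} = 1$ ($L{\left(o,H \right)} = \left(-1\right) \left(-1\right) = 1$)
$33 \left(-43\right) + L{\left(-6,3 \right)} = 33 \left(-43\right) + 1 = -1419 + 1 = -1418$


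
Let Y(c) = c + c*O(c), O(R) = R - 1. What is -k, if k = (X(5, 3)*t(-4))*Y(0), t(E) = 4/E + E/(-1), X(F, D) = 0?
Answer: 0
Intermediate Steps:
O(R) = -1 + R
t(E) = -E + 4/E (t(E) = 4/E + E*(-1) = 4/E - E = -E + 4/E)
Y(c) = c + c*(-1 + c)
k = 0 (k = (0*(-1*(-4) + 4/(-4)))*0² = (0*(4 + 4*(-¼)))*0 = (0*(4 - 1))*0 = (0*3)*0 = 0*0 = 0)
-k = -1*0 = 0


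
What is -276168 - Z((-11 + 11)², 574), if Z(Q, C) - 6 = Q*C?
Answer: -276174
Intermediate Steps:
Z(Q, C) = 6 + C*Q (Z(Q, C) = 6 + Q*C = 6 + C*Q)
-276168 - Z((-11 + 11)², 574) = -276168 - (6 + 574*(-11 + 11)²) = -276168 - (6 + 574*0²) = -276168 - (6 + 574*0) = -276168 - (6 + 0) = -276168 - 1*6 = -276168 - 6 = -276174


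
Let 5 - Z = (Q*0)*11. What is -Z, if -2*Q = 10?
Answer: -5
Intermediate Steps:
Q = -5 (Q = -½*10 = -5)
Z = 5 (Z = 5 - (-5*0)*11 = 5 - 0*11 = 5 - 1*0 = 5 + 0 = 5)
-Z = -1*5 = -5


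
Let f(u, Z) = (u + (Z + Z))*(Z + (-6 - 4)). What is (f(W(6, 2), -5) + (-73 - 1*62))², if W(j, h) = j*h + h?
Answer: 38025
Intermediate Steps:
W(j, h) = h + h*j (W(j, h) = h*j + h = h + h*j)
f(u, Z) = (-10 + Z)*(u + 2*Z) (f(u, Z) = (u + 2*Z)*(Z - 10) = (u + 2*Z)*(-10 + Z) = (-10 + Z)*(u + 2*Z))
(f(W(6, 2), -5) + (-73 - 1*62))² = ((-20*(-5) - 20*(1 + 6) + 2*(-5)² - 10*(1 + 6)) + (-73 - 1*62))² = ((100 - 20*7 + 2*25 - 10*7) + (-73 - 62))² = ((100 - 10*14 + 50 - 5*14) - 135)² = ((100 - 140 + 50 - 70) - 135)² = (-60 - 135)² = (-195)² = 38025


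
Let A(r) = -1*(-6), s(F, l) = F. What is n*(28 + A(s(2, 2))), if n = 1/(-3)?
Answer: -34/3 ≈ -11.333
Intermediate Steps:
n = -⅓ ≈ -0.33333
A(r) = 6
n*(28 + A(s(2, 2))) = -(28 + 6)/3 = -⅓*34 = -34/3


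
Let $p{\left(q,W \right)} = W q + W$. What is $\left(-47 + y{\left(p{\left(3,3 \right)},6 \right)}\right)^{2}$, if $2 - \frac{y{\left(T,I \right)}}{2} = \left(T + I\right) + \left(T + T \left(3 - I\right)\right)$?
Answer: $961$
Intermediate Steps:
$p{\left(q,W \right)} = W + W q$
$y{\left(T,I \right)} = 4 - 4 T - 2 I - 2 T \left(3 - I\right)$ ($y{\left(T,I \right)} = 4 - 2 \left(\left(T + I\right) + \left(T + T \left(3 - I\right)\right)\right) = 4 - 2 \left(\left(I + T\right) + \left(T + T \left(3 - I\right)\right)\right) = 4 - 2 \left(I + 2 T + T \left(3 - I\right)\right) = 4 - \left(2 I + 4 T + 2 T \left(3 - I\right)\right) = 4 - 4 T - 2 I - 2 T \left(3 - I\right)$)
$\left(-47 + y{\left(p{\left(3,3 \right)},6 \right)}\right)^{2} = \left(-47 + \left(4 - 10 \cdot 3 \left(1 + 3\right) - 12 + 2 \cdot 6 \cdot 3 \left(1 + 3\right)\right)\right)^{2} = \left(-47 + \left(4 - 10 \cdot 3 \cdot 4 - 12 + 2 \cdot 6 \cdot 3 \cdot 4\right)\right)^{2} = \left(-47 + \left(4 - 120 - 12 + 2 \cdot 6 \cdot 12\right)\right)^{2} = \left(-47 + \left(4 - 120 - 12 + 144\right)\right)^{2} = \left(-47 + 16\right)^{2} = \left(-31\right)^{2} = 961$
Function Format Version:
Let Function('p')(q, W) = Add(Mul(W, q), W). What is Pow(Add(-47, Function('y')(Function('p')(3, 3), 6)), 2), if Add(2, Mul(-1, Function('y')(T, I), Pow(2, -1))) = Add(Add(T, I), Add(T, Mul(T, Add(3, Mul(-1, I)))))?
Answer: 961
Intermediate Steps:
Function('p')(q, W) = Add(W, Mul(W, q))
Function('y')(T, I) = Add(4, Mul(-4, T), Mul(-2, I), Mul(-2, T, Add(3, Mul(-1, I)))) (Function('y')(T, I) = Add(4, Mul(-2, Add(Add(T, I), Add(T, Mul(T, Add(3, Mul(-1, I))))))) = Add(4, Mul(-2, Add(Add(I, T), Add(T, Mul(T, Add(3, Mul(-1, I))))))) = Add(4, Mul(-2, Add(I, Mul(2, T), Mul(T, Add(3, Mul(-1, I)))))) = Add(4, Add(Mul(-4, T), Mul(-2, I), Mul(-2, T, Add(3, Mul(-1, I))))) = Add(4, Mul(-4, T), Mul(-2, I), Mul(-2, T, Add(3, Mul(-1, I)))))
Pow(Add(-47, Function('y')(Function('p')(3, 3), 6)), 2) = Pow(Add(-47, Add(4, Mul(-10, Mul(3, Add(1, 3))), Mul(-2, 6), Mul(2, 6, Mul(3, Add(1, 3))))), 2) = Pow(Add(-47, Add(4, Mul(-10, Mul(3, 4)), -12, Mul(2, 6, Mul(3, 4)))), 2) = Pow(Add(-47, Add(4, Mul(-10, 12), -12, Mul(2, 6, 12))), 2) = Pow(Add(-47, Add(4, -120, -12, 144)), 2) = Pow(Add(-47, 16), 2) = Pow(-31, 2) = 961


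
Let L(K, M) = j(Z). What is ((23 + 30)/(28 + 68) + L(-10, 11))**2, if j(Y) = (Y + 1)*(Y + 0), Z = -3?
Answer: 395641/9216 ≈ 42.930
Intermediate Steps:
j(Y) = Y*(1 + Y) (j(Y) = (1 + Y)*Y = Y*(1 + Y))
L(K, M) = 6 (L(K, M) = -3*(1 - 3) = -3*(-2) = 6)
((23 + 30)/(28 + 68) + L(-10, 11))**2 = ((23 + 30)/(28 + 68) + 6)**2 = (53/96 + 6)**2 = (629/96)**2 = 395641/9216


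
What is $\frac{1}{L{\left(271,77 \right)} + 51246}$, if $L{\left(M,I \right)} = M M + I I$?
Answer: $\frac{1}{130616} \approx 7.656 \cdot 10^{-6}$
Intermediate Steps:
$L{\left(M,I \right)} = I^{2} + M^{2}$ ($L{\left(M,I \right)} = M^{2} + I^{2} = I^{2} + M^{2}$)
$\frac{1}{L{\left(271,77 \right)} + 51246} = \frac{1}{\left(77^{2} + 271^{2}\right) + 51246} = \frac{1}{\left(5929 + 73441\right) + 51246} = \frac{1}{79370 + 51246} = \frac{1}{130616}$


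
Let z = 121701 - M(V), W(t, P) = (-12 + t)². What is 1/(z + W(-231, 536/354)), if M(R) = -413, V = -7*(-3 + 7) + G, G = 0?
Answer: 1/181163 ≈ 5.5199e-6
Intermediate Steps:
V = -28 (V = -7*(-3 + 7) + 0 = -7*4 + 0 = -28 + 0 = -28)
z = 122114 (z = 121701 - 1*(-413) = 121701 + 413 = 122114)
1/(z + W(-231, 536/354)) = 1/(122114 + (-12 - 231)²) = 1/(122114 + (-243)²) = 1/(122114 + 59049) = 1/181163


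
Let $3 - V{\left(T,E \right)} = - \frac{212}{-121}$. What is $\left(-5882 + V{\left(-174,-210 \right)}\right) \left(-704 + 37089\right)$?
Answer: $- \frac{25890510835}{121} \approx -2.1397 \cdot 10^{8}$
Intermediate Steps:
$V{\left(T,E \right)} = \frac{151}{121}$ ($V{\left(T,E \right)} = 3 - - \frac{212}{-121} = 3 - \left(-212\right) \left(- \frac{1}{121}\right) = 3 - \frac{212}{121} = \frac{151}{121}$)
$\left(-5882 + V{\left(-174,-210 \right)}\right) \left(-704 + 37089\right) = \left(-5882 + \frac{151}{121}\right) \left(-704 + 37089\right) = \left(- \frac{711571}{121}\right) 36385 = - \frac{25890510835}{121}$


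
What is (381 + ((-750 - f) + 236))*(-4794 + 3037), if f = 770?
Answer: 1586571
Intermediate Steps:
(381 + ((-750 - f) + 236))*(-4794 + 3037) = (381 + ((-750 - 1*770) + 236))*(-4794 + 3037) = (381 + ((-750 - 770) + 236))*(-1757) = (381 + (-1520 + 236))*(-1757) = (381 - 1284)*(-1757) = -903*(-1757) = 1586571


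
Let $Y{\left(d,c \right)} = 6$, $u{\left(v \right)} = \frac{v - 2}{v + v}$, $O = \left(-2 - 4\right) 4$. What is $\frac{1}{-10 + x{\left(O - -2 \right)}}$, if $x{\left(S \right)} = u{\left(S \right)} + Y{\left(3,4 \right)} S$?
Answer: $- \frac{11}{1556} \approx -0.0070694$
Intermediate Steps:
$O = -24$ ($O = \left(-6\right) 4 = -24$)
$u{\left(v \right)} = \frac{-2 + v}{2 v}$
$x{\left(S \right)} = 6 S + \frac{-2 + S}{2 S}$ ($x{\left(S \right)} = \frac{-2 + S}{2 S} + 6 S = 6 S + \frac{-2 + S}{2 S}$)
$\frac{1}{-10 + x{\left(O - -2 \right)}} = \frac{1}{-10 + \left(\frac{1}{2} - \frac{1}{-24 - -2} + 6 \left(-24 - -2\right)\right)} = \frac{1}{-10 + \left(\frac{1}{2} - \frac{1}{-24 + 2} + 6 \left(-24 + 2\right)\right)} = \frac{1}{-10 + \left(\frac{1}{2} - \frac{1}{-22} + 6 \left(-22\right)\right)} = \frac{1}{-10 - \frac{1446}{11}} = \frac{1}{- \frac{1556}{11}} = - \frac{11}{1556}$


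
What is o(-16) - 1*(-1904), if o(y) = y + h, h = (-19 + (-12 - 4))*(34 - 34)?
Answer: 1888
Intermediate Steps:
h = 0 (h = (-19 - 16)*0 = -35*0 = 0)
o(y) = y (o(y) = y + 0 = y)
o(-16) - 1*(-1904) = -16 - 1*(-1904) = -16 + 1904 = 1888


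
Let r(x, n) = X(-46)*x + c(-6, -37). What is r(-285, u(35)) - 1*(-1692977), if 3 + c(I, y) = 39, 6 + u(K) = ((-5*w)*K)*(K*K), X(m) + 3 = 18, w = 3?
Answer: 1688738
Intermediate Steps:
X(m) = 15 (X(m) = -3 + 18 = 15)
u(K) = -6 - 15*K³ (u(K) = -6 + ((-5*3)*K)*(K*K) = -6 + (-15*K)*K² = -6 - 15*K³)
c(I, y) = 36 (c(I, y) = -3 + 39 = 36)
r(x, n) = 36 + 15*x (r(x, n) = 15*x + 36 = 36 + 15*x)
r(-285, u(35)) - 1*(-1692977) = (36 + 15*(-285)) - 1*(-1692977) = (36 - 4275) + 1692977 = -4239 + 1692977 = 1688738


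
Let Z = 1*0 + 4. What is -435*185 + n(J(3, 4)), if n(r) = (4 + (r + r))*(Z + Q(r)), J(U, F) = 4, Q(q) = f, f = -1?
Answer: -80439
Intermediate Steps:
Q(q) = -1
Z = 4 (Z = 0 + 4 = 4)
n(r) = 12 + 6*r (n(r) = (4 + (r + r))*(4 - 1) = (4 + 2*r)*3 = 12 + 6*r)
-435*185 + n(J(3, 4)) = -435*185 + (12 + 6*4) = -80475 + (12 + 24) = -80475 + 36 = -80439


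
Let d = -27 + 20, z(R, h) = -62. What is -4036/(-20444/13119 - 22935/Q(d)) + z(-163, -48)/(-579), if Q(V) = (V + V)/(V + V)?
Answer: 49313148394/174223826511 ≈ 0.28304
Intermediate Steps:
d = -7
Q(V) = 1 (Q(V) = (2*V)/((2*V)) = (2*V)*(1/(2*V)) = 1)
-4036/(-20444/13119 - 22935/Q(d)) + z(-163, -48)/(-579) = -4036/(-20444/13119 - 22935/1) - 62/(-579) = -4036/(-20444*1/13119 - 22935*1) - 62*(-1/579) = -4036/(-20444/13119 - 22935) + 62/579 = -4036/(-300904709/13119) + 62/579 = -4036*(-13119/300904709) + 62/579 = 52948284/300904709 + 62/579 = 49313148394/174223826511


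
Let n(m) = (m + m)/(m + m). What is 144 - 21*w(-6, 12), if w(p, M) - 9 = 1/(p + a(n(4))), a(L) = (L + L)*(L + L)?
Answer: -69/2 ≈ -34.500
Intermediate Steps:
n(m) = 1 (n(m) = (2*m)/((2*m)) = (2*m)*(1/(2*m)) = 1)
a(L) = 4*L² (a(L) = (2*L)*(2*L) = 4*L²)
w(p, M) = 9 + 1/(4 + p) (w(p, M) = 9 + 1/(p + 4*1²) = 9 + 1/(p + 4*1) = 9 + 1/(p + 4) = 9 + 1/(4 + p))
144 - 21*w(-6, 12) = 144 - 21*(37 + 9*(-6))/(4 - 6) = 144 - 21*(37 - 54)/(-2) = 144 - (-21)*(-17)/2 = 144 - 21*17/2 = 144 - 357/2 = -69/2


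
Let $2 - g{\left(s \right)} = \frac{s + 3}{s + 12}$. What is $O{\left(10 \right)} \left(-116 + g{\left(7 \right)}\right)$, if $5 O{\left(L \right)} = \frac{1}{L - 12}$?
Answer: $\frac{1088}{95} \approx 11.453$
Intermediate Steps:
$g{\left(s \right)} = 2 - \frac{3 + s}{12 + s}$ ($g{\left(s \right)} = 2 - \frac{s + 3}{s + 12} = 2 - \frac{3 + s}{12 + s}$)
$O{\left(L \right)} = \frac{1}{5 \left(-12 + L\right)}$ ($O{\left(L \right)} = \frac{1}{5 \left(L - 12\right)} = \frac{1}{5 \left(-12 + L\right)}$)
$O{\left(10 \right)} \left(-116 + g{\left(7 \right)}\right) = \frac{1}{5 \left(-12 + 10\right)} \left(-116 + \frac{21 + 7}{12 + 7}\right) = \frac{1}{5 \left(-2\right)} \left(-116 + \frac{1}{19} \cdot 28\right) = \frac{1}{5} \left(- \frac{1}{2}\right) \left(-116 + \frac{1}{19} \cdot 28\right) = - \frac{-116 + \frac{28}{19}}{10} = \left(- \frac{1}{10}\right) \left(- \frac{2176}{19}\right) = \frac{1088}{95}$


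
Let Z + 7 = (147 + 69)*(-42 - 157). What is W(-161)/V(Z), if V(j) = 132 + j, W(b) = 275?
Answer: -275/42859 ≈ -0.0064164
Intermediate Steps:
Z = -42991 (Z = -7 + (147 + 69)*(-42 - 157) = -7 + 216*(-199) = -7 - 42984 = -42991)
W(-161)/V(Z) = 275/(132 - 42991) = 275/(-42859) = 275*(-1/42859) = -275/42859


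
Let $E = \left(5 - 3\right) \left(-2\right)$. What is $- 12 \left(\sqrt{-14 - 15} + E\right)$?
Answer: $48 - 12 i \sqrt{29} \approx 48.0 - 64.622 i$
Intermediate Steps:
$E = -4$ ($E = 2 \left(-2\right) = -4$)
$- 12 \left(\sqrt{-14 - 15} + E\right) = - 12 \left(\sqrt{-14 - 15} - 4\right) = - 12 \left(\sqrt{-29} - 4\right) = - 12 \left(i \sqrt{29} - 4\right) = - 12 \left(-4 + i \sqrt{29}\right) = 48 - 12 i \sqrt{29}$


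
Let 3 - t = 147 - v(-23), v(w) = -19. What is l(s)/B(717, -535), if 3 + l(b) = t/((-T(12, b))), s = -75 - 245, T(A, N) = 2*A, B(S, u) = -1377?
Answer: -91/33048 ≈ -0.0027536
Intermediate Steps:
s = -320
t = -163 (t = 3 - (147 - 1*(-19)) = 3 - (147 + 19) = 3 - 1*166 = 3 - 166 = -163)
l(b) = 91/24 (l(b) = -3 - 163/((-2*12)) = -3 - 163/((-1*24)) = -3 - 163/(-24) = -3 - 163*(-1/24) = -3 + 163/24 = 91/24)
l(s)/B(717, -535) = (91/24)/(-1377) = (91/24)*(-1/1377) = -91/33048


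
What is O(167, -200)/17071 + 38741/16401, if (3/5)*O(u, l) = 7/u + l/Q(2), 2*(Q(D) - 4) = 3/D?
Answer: 2094807649258/888381207483 ≈ 2.3580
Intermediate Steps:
Q(D) = 4 + 3/(2*D) (Q(D) = 4 + (3/D)/2 = 4 + 3/(2*D))
O(u, l) = 20*l/57 + 35/(3*u) (O(u, l) = 5*(7/u + l/(4 + (3/2)/2))/3 = 5*(7/u + l/(4 + (3/2)*(½)))/3 = 5*(7/u + l/(4 + ¾))/3 = 5*(7/u + l/(19/4))/3 = 5*(7/u + l*(4/19))/3 = 5*(7/u + 4*l/19)/3 = 20*l/57 + 35/(3*u))
O(167, -200)/17071 + 38741/16401 = ((5/57)*(133 + 4*(-200)*167)/167)/17071 + 38741/16401 = ((5/57)*(1/167)*(133 - 133600))*(1/17071) + 38741*(1/16401) = ((5/57)*(1/167)*(-133467))*(1/17071) + 38741/16401 = -222445/3173*1/17071 + 38741/16401 = -222445/54166283 + 38741/16401 = 2094807649258/888381207483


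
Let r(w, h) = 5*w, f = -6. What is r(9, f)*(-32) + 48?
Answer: -1392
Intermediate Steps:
r(9, f)*(-32) + 48 = (5*9)*(-32) + 48 = 45*(-32) + 48 = -1440 + 48 = -1392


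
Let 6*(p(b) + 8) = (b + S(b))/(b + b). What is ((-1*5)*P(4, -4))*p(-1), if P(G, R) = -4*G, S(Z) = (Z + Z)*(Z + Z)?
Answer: -660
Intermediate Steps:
S(Z) = 4*Z² (S(Z) = (2*Z)*(2*Z) = 4*Z²)
p(b) = -8 + (b + 4*b²)/(12*b) (p(b) = -8 + ((b + 4*b²)/(b + b))/6 = -8 + ((b + 4*b²)/((2*b)))/6 = -8 + ((b + 4*b²)*(1/(2*b)))/6 = -8 + ((b + 4*b²)/(2*b))/6 = -8 + (b + 4*b²)/(12*b))
((-1*5)*P(4, -4))*p(-1) = ((-1*5)*(-4*4))*(-95/12 + (⅓)*(-1)) = (-5*(-16))*(-95/12 - ⅓) = 80*(-33/4) = -660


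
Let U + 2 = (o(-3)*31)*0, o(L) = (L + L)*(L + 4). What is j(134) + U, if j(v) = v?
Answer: 132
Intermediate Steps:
o(L) = 2*L*(4 + L) (o(L) = (2*L)*(4 + L) = 2*L*(4 + L))
U = -2 (U = -2 + ((2*(-3)*(4 - 3))*31)*0 = -2 + ((2*(-3)*1)*31)*0 = -2 - 6*31*0 = -2 - 186*0 = -2 + 0 = -2)
j(134) + U = 134 - 2 = 132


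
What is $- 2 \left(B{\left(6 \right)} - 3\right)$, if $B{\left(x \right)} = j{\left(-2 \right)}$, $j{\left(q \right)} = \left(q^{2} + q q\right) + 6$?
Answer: $-22$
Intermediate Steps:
$j{\left(q \right)} = 6 + 2 q^{2}$ ($j{\left(q \right)} = \left(q^{2} + q^{2}\right) + 6 = 2 q^{2} + 6 = 6 + 2 q^{2}$)
$B{\left(x \right)} = 14$ ($B{\left(x \right)} = 6 + 2 \left(-2\right)^{2} = 6 + 2 \cdot 4 = 6 + 8 = 14$)
$- 2 \left(B{\left(6 \right)} - 3\right) = - 2 \left(14 - 3\right) = \left(-2\right) 11 = -22$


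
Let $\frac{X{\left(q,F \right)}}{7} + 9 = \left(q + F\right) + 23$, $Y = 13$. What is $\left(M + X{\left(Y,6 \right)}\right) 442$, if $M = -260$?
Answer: $-12818$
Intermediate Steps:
$X{\left(q,F \right)} = 98 + 7 F + 7 q$ ($X{\left(q,F \right)} = -63 + 7 \left(\left(q + F\right) + 23\right) = -63 + 7 \left(\left(F + q\right) + 23\right) = -63 + 7 \left(23 + F + q\right) = -63 + \left(161 + 7 F + 7 q\right) = 98 + 7 F + 7 q$)
$\left(M + X{\left(Y,6 \right)}\right) 442 = \left(-260 + \left(98 + 7 \cdot 6 + 7 \cdot 13\right)\right) 442 = \left(-260 + \left(98 + 42 + 91\right)\right) 442 = \left(-260 + 231\right) 442 = \left(-29\right) 442 = -12818$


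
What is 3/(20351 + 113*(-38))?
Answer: 3/16057 ≈ 0.00018683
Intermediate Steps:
3/(20351 + 113*(-38)) = 3/(20351 - 4294) = 3/16057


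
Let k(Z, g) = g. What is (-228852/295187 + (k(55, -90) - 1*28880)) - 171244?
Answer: -59100798870/295187 ≈ -2.0021e+5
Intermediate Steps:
(-228852/295187 + (k(55, -90) - 1*28880)) - 171244 = (-228852/295187 + (-90 - 1*28880)) - 171244 = (-228852*1/295187 + (-90 - 28880)) - 171244 = (-228852/295187 - 28970) - 171244 = -8551796242/295187 - 171244 = -59100798870/295187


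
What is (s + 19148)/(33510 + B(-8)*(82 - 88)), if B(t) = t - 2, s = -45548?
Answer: -880/1119 ≈ -0.78642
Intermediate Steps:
B(t) = -2 + t
(s + 19148)/(33510 + B(-8)*(82 - 88)) = (-45548 + 19148)/(33510 + (-2 - 8)*(82 - 88)) = -26400/(33510 - 10*(-6)) = -26400/(33510 + 60) = -26400/33570 = -26400*1/33570 = -880/1119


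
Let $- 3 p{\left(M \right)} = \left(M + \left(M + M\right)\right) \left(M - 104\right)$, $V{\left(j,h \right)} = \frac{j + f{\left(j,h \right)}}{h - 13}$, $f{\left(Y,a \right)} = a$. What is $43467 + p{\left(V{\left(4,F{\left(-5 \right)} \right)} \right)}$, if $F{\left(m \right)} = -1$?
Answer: $\frac{8515155}{196} \approx 43445.0$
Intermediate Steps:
$V{\left(j,h \right)} = \frac{h + j}{-13 + h}$ ($V{\left(j,h \right)} = \frac{j + h}{h - 13} = \frac{h + j}{-13 + h}$)
$p{\left(M \right)} = - M \left(-104 + M\right)$ ($p{\left(M \right)} = - \frac{\left(M + \left(M + M\right)\right) \left(M - 104\right)}{3} = - \frac{\left(M + 2 M\right) \left(-104 + M\right)}{3} = - \frac{3 M \left(-104 + M\right)}{3} = - M \left(-104 + M\right)$)
$43467 + p{\left(V{\left(4,F{\left(-5 \right)} \right)} \right)} = 43467 + \frac{-1 + 4}{-13 - 1} \left(104 - \frac{-1 + 4}{-13 - 1}\right) = 43467 + \frac{1}{-14} \cdot 3 \left(104 - \frac{1}{-14} \cdot 3\right) = 43467 + \left(- \frac{1}{14}\right) 3 \left(104 - \left(- \frac{1}{14}\right) 3\right) = 43467 - \frac{3 \left(104 - - \frac{3}{14}\right)}{14} = 43467 - \frac{3 \left(104 + \frac{3}{14}\right)}{14} = 43467 - \frac{4377}{196} = \frac{8515155}{196}$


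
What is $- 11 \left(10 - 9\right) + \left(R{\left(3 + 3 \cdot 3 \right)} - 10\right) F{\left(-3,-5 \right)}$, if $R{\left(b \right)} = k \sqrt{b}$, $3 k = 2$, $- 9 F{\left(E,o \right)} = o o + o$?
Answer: $\frac{101}{9} - \frac{80 \sqrt{3}}{27} \approx 6.0902$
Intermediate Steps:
$F{\left(E,o \right)} = - \frac{o}{9} - \frac{o^{2}}{9}$ ($F{\left(E,o \right)} = - \frac{o o + o}{9} = - \frac{o^{2} + o}{9} = - \frac{o + o^{2}}{9} = - \frac{o}{9} - \frac{o^{2}}{9}$)
$k = \frac{2}{3}$ ($k = \frac{1}{3} \cdot 2 = \frac{2}{3} \approx 0.66667$)
$R{\left(b \right)} = \frac{2 \sqrt{b}}{3}$
$- 11 \left(10 - 9\right) + \left(R{\left(3 + 3 \cdot 3 \right)} - 10\right) F{\left(-3,-5 \right)} = - 11 \left(10 - 9\right) + \left(\frac{2 \sqrt{3 + 3 \cdot 3}}{3} - 10\right) \left(\left(- \frac{1}{9}\right) \left(-5\right) \left(1 - 5\right)\right) = \left(-11\right) 1 + \left(\frac{2 \sqrt{3 + 9}}{3} - 10\right) \left(\left(- \frac{1}{9}\right) \left(-5\right) \left(-4\right)\right) = -11 + \left(\frac{2 \sqrt{12}}{3} - 10\right) \left(- \frac{20}{9}\right) = -11 + \left(\frac{2 \cdot 2 \sqrt{3}}{3} - 10\right) \left(- \frac{20}{9}\right) = -11 + \left(\frac{4 \sqrt{3}}{3} - 10\right) \left(- \frac{20}{9}\right) = -11 + \left(-10 + \frac{4 \sqrt{3}}{3}\right) \left(- \frac{20}{9}\right) = -11 + \left(\frac{200}{9} - \frac{80 \sqrt{3}}{27}\right) = \frac{101}{9} - \frac{80 \sqrt{3}}{27}$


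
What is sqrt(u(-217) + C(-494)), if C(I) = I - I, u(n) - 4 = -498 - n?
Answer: I*sqrt(277) ≈ 16.643*I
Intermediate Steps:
u(n) = -494 - n (u(n) = 4 + (-498 - n) = -494 - n)
C(I) = 0
sqrt(u(-217) + C(-494)) = sqrt((-494 - 1*(-217)) + 0) = sqrt((-494 + 217) + 0) = sqrt(-277 + 0) = sqrt(-277) = I*sqrt(277)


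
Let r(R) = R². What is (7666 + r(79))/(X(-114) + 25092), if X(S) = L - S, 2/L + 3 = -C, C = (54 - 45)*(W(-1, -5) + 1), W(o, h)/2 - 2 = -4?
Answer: 166884/302473 ≈ 0.55173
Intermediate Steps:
W(o, h) = -4 (W(o, h) = 4 + 2*(-4) = 4 - 8 = -4)
C = -27 (C = (54 - 45)*(-4 + 1) = 9*(-3) = -27)
L = 1/12 (L = 2/(-3 - 1*(-27)) = 2/(-3 + 27) = 2/24 = 2*(1/24) = 1/12 ≈ 0.083333)
X(S) = 1/12 - S
(7666 + r(79))/(X(-114) + 25092) = (7666 + 79²)/((1/12 - 1*(-114)) + 25092) = (7666 + 6241)/((1/12 + 114) + 25092) = 13907/(1369/12 + 25092) = 13907/(302473/12) = 13907*(12/302473) = 166884/302473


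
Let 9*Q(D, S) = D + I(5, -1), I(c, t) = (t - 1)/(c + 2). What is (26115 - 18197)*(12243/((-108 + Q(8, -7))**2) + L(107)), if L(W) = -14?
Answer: -9600697729/93750 ≈ -1.0241e+5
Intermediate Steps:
I(c, t) = (-1 + t)/(2 + c)
Q(D, S) = -2/63 + D/9 (Q(D, S) = (D + (-1 - 1)/(2 + 5))/9 = (D - 2/7)/9 = (-2/7 + D)/9 = -2/63 + D/9)
(26115 - 18197)*(12243/((-108 + Q(8, -7))**2) + L(107)) = (26115 - 18197)*(12243/((-108 + (-2/63 + (1/9)*8))**2) - 14) = 7918*(12243/((-108 + (-2/63 + 8/9))**2) - 14) = 7918*(12243/((-108 + 6/7)**2) - 14) = 7918*(12243/((-750/7)**2) - 14) = 7918*(12243/(562500/49) - 14) = 7918*(12243*(49/562500) - 14) = 7918*(199969/187500 - 14) = 7918*(-2425031/187500) = -9600697729/93750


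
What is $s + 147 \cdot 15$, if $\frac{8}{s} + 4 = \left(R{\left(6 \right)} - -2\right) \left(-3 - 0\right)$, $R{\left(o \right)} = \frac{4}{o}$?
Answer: $\frac{6613}{3} \approx 2204.3$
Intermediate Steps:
$s = - \frac{2}{3}$ ($s = \frac{8}{-4 + \left(\frac{4}{6} - -2\right) \left(-3 - 0\right)} = \frac{8}{-4 + \left(4 \cdot \frac{1}{6} + 2\right) \left(-3 + 0\right)} = \frac{8}{-4 + \left(\frac{2}{3} + 2\right) \left(-3\right)} = \frac{8}{-4 + \frac{8}{3} \left(-3\right)} = \frac{8}{-4 - 8} = \frac{8}{-12} = 8 \left(- \frac{1}{12}\right) = - \frac{2}{3} \approx -0.66667$)
$s + 147 \cdot 15 = - \frac{2}{3} + 147 \cdot 15 = - \frac{2}{3} + 2205 = \frac{6613}{3}$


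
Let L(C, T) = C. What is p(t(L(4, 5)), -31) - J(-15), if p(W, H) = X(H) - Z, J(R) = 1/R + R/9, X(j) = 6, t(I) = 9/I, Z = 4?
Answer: 56/15 ≈ 3.7333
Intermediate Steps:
J(R) = 1/R + R/9 (J(R) = 1/R + R*(1/9) = 1/R + R/9)
p(W, H) = 2 (p(W, H) = 6 - 1*4 = 6 - 4 = 2)
p(t(L(4, 5)), -31) - J(-15) = 2 - (1/(-15) + (1/9)*(-15)) = 2 - (-1/15 - 5/3) = 2 - 1*(-26/15) = 2 + 26/15 = 56/15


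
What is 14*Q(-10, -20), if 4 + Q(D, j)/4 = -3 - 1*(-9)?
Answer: 112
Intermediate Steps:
Q(D, j) = 8 (Q(D, j) = -16 + 4*(-3 - 1*(-9)) = -16 + 4*(-3 + 9) = -16 + 4*6 = -16 + 24 = 8)
14*Q(-10, -20) = 14*8 = 112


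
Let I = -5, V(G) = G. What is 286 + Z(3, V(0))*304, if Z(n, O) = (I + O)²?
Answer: 7886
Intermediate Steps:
Z(n, O) = (-5 + O)²
286 + Z(3, V(0))*304 = 286 + (-5 + 0)²*304 = 286 + (-5)²*304 = 286 + 25*304 = 286 + 7600 = 7886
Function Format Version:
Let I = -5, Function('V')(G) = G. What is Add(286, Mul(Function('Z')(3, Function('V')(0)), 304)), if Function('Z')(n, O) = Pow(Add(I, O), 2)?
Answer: 7886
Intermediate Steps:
Function('Z')(n, O) = Pow(Add(-5, O), 2)
Add(286, Mul(Function('Z')(3, Function('V')(0)), 304)) = Add(286, Mul(Pow(Add(-5, 0), 2), 304)) = Add(286, Mul(Pow(-5, 2), 304)) = Add(286, Mul(25, 304)) = Add(286, 7600) = 7886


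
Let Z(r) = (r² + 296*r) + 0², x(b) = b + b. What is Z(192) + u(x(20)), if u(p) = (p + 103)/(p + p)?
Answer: 7495823/80 ≈ 93698.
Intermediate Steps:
x(b) = 2*b
Z(r) = r² + 296*r (Z(r) = (r² + 296*r) + 0 = r² + 296*r)
u(p) = (103 + p)/(2*p) (u(p) = (103 + p)/((2*p)) = (103 + p)*(1/(2*p)) = (103 + p)/(2*p))
Z(192) + u(x(20)) = 192*(296 + 192) + (103 + 2*20)/(2*((2*20))) = 192*488 + (½)*(103 + 40)/40 = 93696 + (½)*(1/40)*143 = 93696 + 143/80 = 7495823/80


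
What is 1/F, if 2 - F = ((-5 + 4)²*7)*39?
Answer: -1/271 ≈ -0.0036900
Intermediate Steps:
F = -271 (F = 2 - (-5 + 4)²*7*39 = 2 - (-1)²*7*39 = 2 - 1*7*39 = 2 - 7*39 = 2 - 1*273 = 2 - 273 = -271)
1/F = 1/(-271) = -1/271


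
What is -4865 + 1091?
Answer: -3774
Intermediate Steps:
-4865 + 1091 = -3774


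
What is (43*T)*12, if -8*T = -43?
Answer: 5547/2 ≈ 2773.5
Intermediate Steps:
T = 43/8 (T = -⅛*(-43) = 43/8 ≈ 5.3750)
(43*T)*12 = (43*(43/8))*12 = (1849/8)*12 = 5547/2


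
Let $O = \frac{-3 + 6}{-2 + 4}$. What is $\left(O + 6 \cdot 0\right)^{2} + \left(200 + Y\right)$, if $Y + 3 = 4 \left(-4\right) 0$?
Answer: $\frac{797}{4} \approx 199.25$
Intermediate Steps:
$Y = -3$ ($Y = -3 + 4 \left(-4\right) 0 = -3 - 0 = -3 + 0 = -3$)
$O = \frac{3}{2} \approx 1.5$
$\left(O + 6 \cdot 0\right)^{2} + \left(200 + Y\right) = \left(\frac{3}{2} + 6 \cdot 0\right)^{2} + \left(200 - 3\right) = \left(\frac{3}{2} + 0\right)^{2} + 197 = \left(\frac{3}{2}\right)^{2} + 197 = \frac{9}{4} + 197 = \frac{797}{4}$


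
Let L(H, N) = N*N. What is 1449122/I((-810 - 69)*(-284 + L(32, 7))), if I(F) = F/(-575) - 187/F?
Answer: -688477137639/170676827 ≈ -4033.8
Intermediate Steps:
L(H, N) = N**2
I(F) = -187/F - F/575 (I(F) = F*(-1/575) - 187/F = -F/575 - 187/F = -187/F - F/575)
1449122/I((-810 - 69)*(-284 + L(32, 7))) = 1449122/(-187*1/((-810 - 69)*(-284 + 7**2)) - (-810 - 69)*(-284 + 7**2)/575) = 1449122/(-187*(-1/(879*(-284 + 49))) - (-879)*(-284 + 49)/575) = 1449122/(-187/((-879*(-235))) - (-879)*(-235)/575) = 1449122/(-187/206565 - 1/575*206565) = 1449122/(-187*1/206565 - 41313/115) = 1449122/(-187/206565 - 41313/115) = 1449122/(-341353654/950199) = 1449122*(-950199/341353654) = -688477137639/170676827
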